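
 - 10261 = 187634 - 197895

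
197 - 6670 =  - 6473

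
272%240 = 32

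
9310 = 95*98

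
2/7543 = 2/7543 = 0.00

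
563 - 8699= - 8136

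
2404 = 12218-9814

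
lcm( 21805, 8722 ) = 43610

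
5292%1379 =1155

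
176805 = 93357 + 83448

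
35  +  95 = 130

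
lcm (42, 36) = 252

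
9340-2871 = 6469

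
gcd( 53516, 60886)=2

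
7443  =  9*827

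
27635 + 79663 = 107298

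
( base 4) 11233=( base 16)16f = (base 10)367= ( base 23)fm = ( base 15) 197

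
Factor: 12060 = 2^2*3^2*5^1*67^1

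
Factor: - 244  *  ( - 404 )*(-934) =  - 92069984 = - 2^5*61^1*101^1*467^1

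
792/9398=396/4699  =  0.08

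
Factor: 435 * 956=415860 = 2^2*3^1*5^1*29^1*239^1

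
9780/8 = 1222+1/2=1222.50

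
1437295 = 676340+760955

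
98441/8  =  98441/8 = 12305.12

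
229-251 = -22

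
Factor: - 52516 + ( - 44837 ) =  - 3^2*29^1*373^1=-97353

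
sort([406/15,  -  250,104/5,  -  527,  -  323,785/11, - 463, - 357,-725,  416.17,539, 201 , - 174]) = [ - 725, - 527, - 463, - 357,  -  323,-250, - 174,104/5,406/15,785/11,201, 416.17,539] 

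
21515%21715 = 21515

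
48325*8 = 386600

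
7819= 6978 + 841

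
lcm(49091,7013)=49091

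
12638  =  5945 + 6693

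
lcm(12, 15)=60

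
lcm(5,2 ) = 10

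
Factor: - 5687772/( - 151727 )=2^2 * 3^1 * 71^( - 1) * 2137^( - 1)*473981^1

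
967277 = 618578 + 348699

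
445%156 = 133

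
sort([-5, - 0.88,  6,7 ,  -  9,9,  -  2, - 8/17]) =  [- 9, - 5,  -  2,-0.88, - 8/17,6,7,9]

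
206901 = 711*291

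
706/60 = 11 + 23/30 = 11.77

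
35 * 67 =2345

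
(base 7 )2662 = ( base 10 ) 1024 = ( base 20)2B4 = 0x400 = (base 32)100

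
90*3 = 270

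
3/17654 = 3/17654 = 0.00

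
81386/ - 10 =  - 8139 + 2/5=- 8138.60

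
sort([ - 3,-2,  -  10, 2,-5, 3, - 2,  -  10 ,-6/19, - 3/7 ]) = [-10 ,- 10, - 5, - 3,-2, -2, - 3/7, - 6/19,2,3] 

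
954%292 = 78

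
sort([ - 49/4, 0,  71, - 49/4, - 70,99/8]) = [  -  70 ,  -  49/4, - 49/4, 0, 99/8,71 ] 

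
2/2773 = 2/2773 = 0.00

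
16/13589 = 16/13589 = 0.00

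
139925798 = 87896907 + 52028891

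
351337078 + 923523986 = 1274861064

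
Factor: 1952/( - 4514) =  - 16/37 = - 2^4*37^( - 1 ) 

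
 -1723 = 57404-59127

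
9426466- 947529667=-938103201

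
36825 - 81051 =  - 44226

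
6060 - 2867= 3193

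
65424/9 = 7269+1/3=7269.33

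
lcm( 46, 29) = 1334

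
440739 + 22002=462741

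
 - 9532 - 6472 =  - 16004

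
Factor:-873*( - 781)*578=394087914 = 2^1 * 3^2*11^1*17^2*71^1 * 97^1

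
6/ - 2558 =-3/1279 = - 0.00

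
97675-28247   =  69428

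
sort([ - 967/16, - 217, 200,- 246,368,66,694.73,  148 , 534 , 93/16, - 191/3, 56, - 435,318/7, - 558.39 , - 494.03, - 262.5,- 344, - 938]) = [ - 938,  -  558.39, - 494.03, - 435, - 344, - 262.5, - 246, - 217, - 191/3,  -  967/16,93/16,318/7,56, 66,148,200, 368, 534,694.73 ] 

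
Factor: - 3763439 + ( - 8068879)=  - 11832318 = -2^1*3^4*73039^1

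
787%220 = 127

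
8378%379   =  40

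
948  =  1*948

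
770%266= 238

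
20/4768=5/1192 = 0.00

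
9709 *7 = 67963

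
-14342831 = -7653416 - 6689415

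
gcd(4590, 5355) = 765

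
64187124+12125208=76312332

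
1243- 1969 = - 726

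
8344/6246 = 4172/3123=1.34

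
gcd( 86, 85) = 1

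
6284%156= 44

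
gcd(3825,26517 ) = 3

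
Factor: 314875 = 5^3*11^1 * 229^1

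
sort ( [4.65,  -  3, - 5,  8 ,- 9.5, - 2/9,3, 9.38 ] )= [- 9.5, - 5, - 3, - 2/9,  3 , 4.65,8, 9.38]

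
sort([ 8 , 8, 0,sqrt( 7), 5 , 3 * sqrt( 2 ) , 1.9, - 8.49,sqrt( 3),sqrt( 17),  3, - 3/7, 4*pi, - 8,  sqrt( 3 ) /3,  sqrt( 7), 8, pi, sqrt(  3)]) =[-8.49,-8, - 3/7,0, sqrt( 3 )/3 , sqrt( 3) , sqrt(3), 1.9, sqrt(7),sqrt (7 ),3, pi, sqrt( 17),  3*sqrt(2 ), 5, 8,8,8,4*pi ] 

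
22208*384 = 8527872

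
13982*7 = 97874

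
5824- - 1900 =7724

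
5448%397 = 287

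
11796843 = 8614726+3182117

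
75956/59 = 75956/59 = 1287.39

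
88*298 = 26224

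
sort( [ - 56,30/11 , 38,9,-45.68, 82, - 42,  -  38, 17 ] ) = [ - 56,  -  45.68, - 42, - 38 , 30/11,9, 17, 38, 82]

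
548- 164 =384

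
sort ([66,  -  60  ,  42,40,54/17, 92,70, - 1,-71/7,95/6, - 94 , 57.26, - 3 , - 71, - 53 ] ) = [ - 94, - 71,-60,  -  53, - 71/7,-3, - 1, 54/17,95/6,40, 42, 57.26, 66,70, 92]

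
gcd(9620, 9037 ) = 1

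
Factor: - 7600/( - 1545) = 2^4 * 3^(  -  1 ) * 5^1*19^1 * 103^(-1) = 1520/309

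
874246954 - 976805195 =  - 102558241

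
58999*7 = 412993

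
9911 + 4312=14223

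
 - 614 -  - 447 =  -167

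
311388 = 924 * 337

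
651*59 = 38409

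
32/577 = 32/577 = 0.06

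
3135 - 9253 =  - 6118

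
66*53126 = 3506316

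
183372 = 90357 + 93015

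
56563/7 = 8080+3/7 =8080.43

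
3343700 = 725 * 4612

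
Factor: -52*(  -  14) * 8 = 2^6*7^1*13^1= 5824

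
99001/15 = 99001/15 = 6600.07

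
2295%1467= 828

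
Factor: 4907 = 7^1*701^1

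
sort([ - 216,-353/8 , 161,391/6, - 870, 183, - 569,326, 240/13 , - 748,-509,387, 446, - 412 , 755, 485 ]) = [ - 870, - 748, - 569, - 509, - 412, - 216,- 353/8,240/13,391/6,161,183,326 , 387 , 446, 485,755 ]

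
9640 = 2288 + 7352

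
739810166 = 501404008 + 238406158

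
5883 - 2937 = 2946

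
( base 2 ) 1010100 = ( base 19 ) 48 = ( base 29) 2q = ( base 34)2G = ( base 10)84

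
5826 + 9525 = 15351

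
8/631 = 8/631 = 0.01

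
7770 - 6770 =1000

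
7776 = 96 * 81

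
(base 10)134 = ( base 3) 11222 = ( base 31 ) 4A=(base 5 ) 1014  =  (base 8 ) 206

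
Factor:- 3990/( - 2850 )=5^( - 1 ) * 7^1 = 7/5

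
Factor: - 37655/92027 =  - 5^1*13^( - 1 ) * 17^1*443^1*7079^( - 1)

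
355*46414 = 16476970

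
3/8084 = 3/8084 = 0.00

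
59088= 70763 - 11675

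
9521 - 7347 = 2174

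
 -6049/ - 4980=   6049/4980 =1.21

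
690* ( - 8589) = - 5926410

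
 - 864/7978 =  - 1 + 3557/3989  =  -0.11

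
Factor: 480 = 2^5 * 3^1*5^1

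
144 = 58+86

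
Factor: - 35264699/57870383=- 1039^1*5413^( - 1)*10691^ ( -1)*33941^1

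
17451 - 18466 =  - 1015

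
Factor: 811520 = 2^9*5^1 * 317^1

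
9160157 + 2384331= 11544488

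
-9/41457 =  - 1 + 13816/13819 = - 0.00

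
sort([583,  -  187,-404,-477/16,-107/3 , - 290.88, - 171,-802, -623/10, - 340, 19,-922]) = [  -  922, - 802, -404,-340,-290.88,-187,-171 , - 623/10,-107/3,-477/16,19,583]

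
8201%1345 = 131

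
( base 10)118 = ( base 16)76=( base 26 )4e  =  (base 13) 91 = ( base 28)46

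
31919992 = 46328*689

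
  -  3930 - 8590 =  - 12520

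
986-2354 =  - 1368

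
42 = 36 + 6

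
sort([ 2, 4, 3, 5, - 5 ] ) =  [ - 5, 2, 3, 4,5 ]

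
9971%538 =287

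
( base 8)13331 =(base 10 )5849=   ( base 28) 7cp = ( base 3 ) 22000122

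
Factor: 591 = 3^1 * 197^1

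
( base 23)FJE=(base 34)78M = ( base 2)10000011000010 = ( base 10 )8386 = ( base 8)20302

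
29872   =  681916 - 652044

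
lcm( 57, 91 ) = 5187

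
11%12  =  11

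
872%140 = 32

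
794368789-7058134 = 787310655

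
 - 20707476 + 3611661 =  - 17095815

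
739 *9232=6822448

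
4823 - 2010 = 2813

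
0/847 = 0  =  0.00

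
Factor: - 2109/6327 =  - 1/3 = -3^(  -  1) 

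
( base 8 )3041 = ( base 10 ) 1569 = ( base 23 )2m5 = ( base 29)1P3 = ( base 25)2cj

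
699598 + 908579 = 1608177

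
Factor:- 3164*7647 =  - 24195108 = -  2^2*3^1*7^1*113^1*2549^1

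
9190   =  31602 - 22412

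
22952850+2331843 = 25284693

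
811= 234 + 577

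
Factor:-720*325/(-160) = 2^( -1)*3^2* 5^2 * 13^1 = 2925/2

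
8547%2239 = 1830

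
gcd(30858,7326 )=222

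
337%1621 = 337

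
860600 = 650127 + 210473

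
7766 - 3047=4719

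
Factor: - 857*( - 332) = 2^2*83^1*857^1 = 284524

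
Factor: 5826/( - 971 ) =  - 6 = - 2^1*3^1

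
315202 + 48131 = 363333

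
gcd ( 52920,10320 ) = 120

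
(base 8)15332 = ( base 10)6874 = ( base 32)6MQ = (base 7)26020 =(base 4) 1223122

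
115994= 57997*2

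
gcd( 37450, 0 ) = 37450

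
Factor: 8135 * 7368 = 59938680 = 2^3*3^1*5^1* 307^1*1627^1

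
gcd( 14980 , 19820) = 20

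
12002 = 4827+7175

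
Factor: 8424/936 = 3^2 = 9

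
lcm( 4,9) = 36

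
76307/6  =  12717 + 5/6= 12717.83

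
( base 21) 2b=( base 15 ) 38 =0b110101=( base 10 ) 53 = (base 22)29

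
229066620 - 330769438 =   -  101702818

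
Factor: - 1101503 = - 13^1*84731^1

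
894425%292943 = 15596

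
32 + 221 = 253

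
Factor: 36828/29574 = 2^1*3^1*11^1*53^(  -  1) = 66/53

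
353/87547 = 353/87547=0.00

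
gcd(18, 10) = 2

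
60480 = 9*6720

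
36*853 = 30708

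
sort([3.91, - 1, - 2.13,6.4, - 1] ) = [ - 2.13,  -  1,-1, 3.91, 6.4]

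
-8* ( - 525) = 4200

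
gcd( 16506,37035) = 9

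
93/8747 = 93/8747 = 0.01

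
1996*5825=11626700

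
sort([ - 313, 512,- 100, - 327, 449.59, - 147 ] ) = [ -327 , - 313, - 147 , - 100, 449.59, 512 ]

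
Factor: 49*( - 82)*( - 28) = 112504 = 2^3 * 7^3*41^1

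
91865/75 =1224 + 13/15  =  1224.87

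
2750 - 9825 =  - 7075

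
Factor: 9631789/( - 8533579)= - 71^1*293^1*463^1*2539^( - 1 )*3361^( - 1 ) 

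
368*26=9568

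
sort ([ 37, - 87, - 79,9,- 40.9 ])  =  [ - 87,  -  79, - 40.9, 9, 37 ] 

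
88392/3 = 29464 = 29464.00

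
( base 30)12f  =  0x3cf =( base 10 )975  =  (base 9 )1303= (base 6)4303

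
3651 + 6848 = 10499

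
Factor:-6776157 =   -  3^1*137^1*16487^1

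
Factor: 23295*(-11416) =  - 265935720 = - 2^3*3^1 * 5^1*1427^1*  1553^1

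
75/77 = 75/77 = 0.97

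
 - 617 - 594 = - 1211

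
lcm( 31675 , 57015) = 285075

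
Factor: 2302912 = 2^6*35983^1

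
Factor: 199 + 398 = 597=3^1*199^1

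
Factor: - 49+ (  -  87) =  - 2^3*17^1 = - 136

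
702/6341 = 702/6341 = 0.11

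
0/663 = 0= 0.00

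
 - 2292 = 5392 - 7684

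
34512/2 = 17256=17256.00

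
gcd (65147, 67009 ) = 1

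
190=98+92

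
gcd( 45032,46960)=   8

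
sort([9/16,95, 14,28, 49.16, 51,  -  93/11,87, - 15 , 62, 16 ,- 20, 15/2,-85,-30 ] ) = [ - 85,-30,  -  20,-15 , - 93/11, 9/16, 15/2 , 14, 16, 28, 49.16 , 51, 62,87,95]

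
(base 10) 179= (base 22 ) 83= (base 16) b3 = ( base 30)5t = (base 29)65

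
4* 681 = 2724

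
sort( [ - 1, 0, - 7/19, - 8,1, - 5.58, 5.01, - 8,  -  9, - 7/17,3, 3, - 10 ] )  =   [ - 10,-9,-8, - 8, - 5.58,- 1, - 7/17, - 7/19 , 0,1 , 3, 3,5.01] 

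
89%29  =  2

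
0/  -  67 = 0/1 = - 0.00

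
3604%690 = 154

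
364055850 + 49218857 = 413274707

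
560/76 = 7 + 7/19 = 7.37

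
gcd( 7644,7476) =84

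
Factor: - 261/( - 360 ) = 2^( - 3 )*5^(  -  1)*29^1 = 29/40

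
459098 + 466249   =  925347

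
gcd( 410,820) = 410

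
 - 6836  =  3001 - 9837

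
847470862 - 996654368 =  - 149183506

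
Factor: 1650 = 2^1 * 3^1*5^2 * 11^1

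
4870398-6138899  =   - 1268501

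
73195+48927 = 122122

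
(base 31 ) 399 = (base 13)159C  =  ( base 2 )110001100011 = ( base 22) 6C3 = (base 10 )3171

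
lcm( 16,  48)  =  48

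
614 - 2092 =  - 1478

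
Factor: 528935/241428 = 2^(  -  2)*3^( - 1)*5^1*31^(-1)*163^1 = 815/372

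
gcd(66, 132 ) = 66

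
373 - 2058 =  - 1685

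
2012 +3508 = 5520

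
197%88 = 21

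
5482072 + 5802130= 11284202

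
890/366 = 2 + 79/183 = 2.43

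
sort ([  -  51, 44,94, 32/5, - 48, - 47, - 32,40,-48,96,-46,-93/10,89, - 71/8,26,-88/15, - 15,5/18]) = [ - 51, - 48, - 48,-47, -46,  -  32, - 15,-93/10, -71/8, - 88/15, 5/18 , 32/5, 26, 40,44 , 89, 94, 96]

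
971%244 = 239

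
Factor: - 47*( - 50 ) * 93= 2^1*3^1*5^2*31^1*47^1  =  218550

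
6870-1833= 5037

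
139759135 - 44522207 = 95236928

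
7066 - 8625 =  - 1559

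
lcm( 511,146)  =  1022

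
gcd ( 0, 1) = 1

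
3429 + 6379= 9808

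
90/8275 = 18/1655  =  0.01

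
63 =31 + 32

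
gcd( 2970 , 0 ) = 2970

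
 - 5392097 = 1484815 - 6876912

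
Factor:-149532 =  -  2^2*3^1*17^1*733^1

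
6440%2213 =2014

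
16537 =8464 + 8073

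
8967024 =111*80784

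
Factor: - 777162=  - 2^1*3^1*129527^1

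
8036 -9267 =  - 1231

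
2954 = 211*14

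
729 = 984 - 255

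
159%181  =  159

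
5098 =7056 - 1958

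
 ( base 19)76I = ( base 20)6cj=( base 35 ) 25y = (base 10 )2659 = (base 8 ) 5143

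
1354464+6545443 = 7899907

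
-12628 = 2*( - 6314 ) 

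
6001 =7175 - 1174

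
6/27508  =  3/13754 = 0.00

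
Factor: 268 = 2^2*67^1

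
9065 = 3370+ 5695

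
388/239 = 1  +  149/239 = 1.62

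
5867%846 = 791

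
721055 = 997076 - 276021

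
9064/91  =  99 + 55/91 = 99.60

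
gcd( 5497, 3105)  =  23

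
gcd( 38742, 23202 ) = 6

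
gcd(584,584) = 584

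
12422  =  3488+8934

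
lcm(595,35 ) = 595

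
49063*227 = 11137301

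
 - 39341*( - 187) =7356767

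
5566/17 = 327 +7/17 = 327.41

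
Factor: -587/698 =-2^(- 1)*349^(-1 )*587^1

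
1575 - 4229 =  - 2654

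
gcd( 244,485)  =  1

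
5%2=1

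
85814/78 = 42907/39 = 1100.18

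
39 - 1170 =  - 1131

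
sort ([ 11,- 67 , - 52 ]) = [-67, - 52 , 11 ]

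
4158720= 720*5776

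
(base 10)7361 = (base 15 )22AB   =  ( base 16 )1CC1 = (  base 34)6CH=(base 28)9AP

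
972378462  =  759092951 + 213285511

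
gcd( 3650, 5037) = 73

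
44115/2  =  44115/2 = 22057.50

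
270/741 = 90/247 = 0.36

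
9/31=9/31 = 0.29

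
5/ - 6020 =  - 1/1204 = -0.00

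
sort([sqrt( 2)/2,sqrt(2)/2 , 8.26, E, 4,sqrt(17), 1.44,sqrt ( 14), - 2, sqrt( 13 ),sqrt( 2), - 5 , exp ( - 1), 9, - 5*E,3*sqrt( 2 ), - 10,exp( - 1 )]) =[ - 5 * E,-10, - 5, - 2, exp( -1), exp( - 1), sqrt (2)/2 , sqrt(2 )/2, sqrt (2), 1.44,  E,  sqrt( 13), sqrt(14 ), 4, sqrt(17),3*sqrt( 2), 8.26,9] 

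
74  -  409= - 335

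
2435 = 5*487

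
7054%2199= 457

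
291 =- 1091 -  - 1382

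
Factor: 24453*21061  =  515004633 = 3^2*11^1 * 13^1*19^1*21061^1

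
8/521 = 8/521 = 0.02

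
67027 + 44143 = 111170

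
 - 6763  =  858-7621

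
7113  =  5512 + 1601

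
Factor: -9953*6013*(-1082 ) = 64754874898 = 2^1 * 7^1*37^1*269^1*541^1*859^1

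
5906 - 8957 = - 3051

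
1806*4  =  7224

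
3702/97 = 38 + 16/97  =  38.16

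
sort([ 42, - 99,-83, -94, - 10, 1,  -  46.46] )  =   [ - 99, - 94,-83, - 46.46  ,  -  10, 1, 42]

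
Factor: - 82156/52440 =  -2^( - 1)*3^ (  -  1 ) *5^( - 1 )*47^1 = -47/30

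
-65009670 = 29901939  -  94911609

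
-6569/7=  - 6569/7 = -938.43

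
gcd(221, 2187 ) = 1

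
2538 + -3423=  - 885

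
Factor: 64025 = 5^2* 13^1*197^1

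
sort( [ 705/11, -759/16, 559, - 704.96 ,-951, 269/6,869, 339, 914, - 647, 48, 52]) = [-951, - 704.96, - 647,  -  759/16 , 269/6,48, 52, 705/11, 339,  559,869,914]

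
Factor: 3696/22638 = 8/49  =  2^3*7^( - 2)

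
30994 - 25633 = 5361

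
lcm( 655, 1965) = 1965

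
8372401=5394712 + 2977689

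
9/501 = 3/167 = 0.02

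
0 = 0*3831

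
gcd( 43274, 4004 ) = 154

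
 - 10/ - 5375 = 2/1075 = 0.00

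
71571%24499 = 22573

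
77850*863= 67184550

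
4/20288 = 1/5072 =0.00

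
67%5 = 2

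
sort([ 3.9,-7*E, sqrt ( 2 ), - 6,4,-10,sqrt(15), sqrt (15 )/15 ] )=[ - 7*E, - 10, - 6, sqrt( 15 ) /15,sqrt( 2),sqrt (15 ) , 3.9, 4 ]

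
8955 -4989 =3966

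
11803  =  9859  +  1944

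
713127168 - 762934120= - 49806952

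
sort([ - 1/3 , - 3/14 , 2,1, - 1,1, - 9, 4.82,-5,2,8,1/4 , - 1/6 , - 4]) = [ - 9 , - 5,-4, - 1, - 1/3 , - 3/14,-1/6,  1/4, 1, 1, 2,2,4.82,8 ] 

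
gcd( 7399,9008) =1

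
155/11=14 + 1/11 =14.09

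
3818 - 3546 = 272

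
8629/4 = 8629/4 = 2157.25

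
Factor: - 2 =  - 2^1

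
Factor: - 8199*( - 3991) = 3^2*13^1*307^1*911^1  =  32722209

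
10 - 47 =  - 37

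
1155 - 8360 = -7205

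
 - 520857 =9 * ( - 57873 )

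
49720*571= 28390120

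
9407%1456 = 671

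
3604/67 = 53+53/67 = 53.79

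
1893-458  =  1435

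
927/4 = 927/4= 231.75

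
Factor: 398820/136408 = 345/118 = 2^( - 1)*3^1*  5^1*23^1 * 59^(-1 ) 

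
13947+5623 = 19570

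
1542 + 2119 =3661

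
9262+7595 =16857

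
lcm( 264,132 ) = 264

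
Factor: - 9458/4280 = -4729/2140 = - 2^ ( - 2 ) * 5^(-1)*107^(-1)*4729^1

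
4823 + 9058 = 13881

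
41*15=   615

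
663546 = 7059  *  94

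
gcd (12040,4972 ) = 4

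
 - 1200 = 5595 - 6795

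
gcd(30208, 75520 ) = 15104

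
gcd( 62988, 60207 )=3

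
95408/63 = 1514+26/63 = 1514.41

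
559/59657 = 43/4589 = 0.01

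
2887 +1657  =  4544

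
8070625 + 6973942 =15044567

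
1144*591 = 676104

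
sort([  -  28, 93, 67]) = [ - 28,67,93 ]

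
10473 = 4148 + 6325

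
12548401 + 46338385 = 58886786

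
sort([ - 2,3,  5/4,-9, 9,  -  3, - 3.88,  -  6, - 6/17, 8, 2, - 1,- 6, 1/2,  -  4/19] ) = [ - 9,- 6, - 6, - 3.88, - 3, - 2 ,  -  1  ,-6/17,-4/19, 1/2, 5/4, 2, 3,  8, 9]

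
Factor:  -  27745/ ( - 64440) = 31/72=2^(-3)*3^( -2)*31^1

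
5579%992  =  619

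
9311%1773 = 446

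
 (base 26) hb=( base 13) 28b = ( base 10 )453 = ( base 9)553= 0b111000101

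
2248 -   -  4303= 6551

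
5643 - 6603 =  - 960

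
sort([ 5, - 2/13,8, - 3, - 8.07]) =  [ - 8.07, -3, - 2/13 , 5, 8]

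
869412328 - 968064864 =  - 98652536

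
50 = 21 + 29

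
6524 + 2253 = 8777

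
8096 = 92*88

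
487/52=9+ 19/52 = 9.37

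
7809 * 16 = 124944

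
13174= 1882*7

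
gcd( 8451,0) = 8451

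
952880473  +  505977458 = 1458857931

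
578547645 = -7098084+585645729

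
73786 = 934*79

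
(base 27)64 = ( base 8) 246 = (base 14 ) bc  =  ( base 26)6a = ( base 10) 166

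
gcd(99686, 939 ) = 1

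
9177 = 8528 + 649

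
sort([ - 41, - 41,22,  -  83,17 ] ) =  [ - 83, - 41, - 41,17,22]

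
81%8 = 1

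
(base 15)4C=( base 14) 52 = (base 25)2M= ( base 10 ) 72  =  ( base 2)1001000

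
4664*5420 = 25278880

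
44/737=4/67 = 0.06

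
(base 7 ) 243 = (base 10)129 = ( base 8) 201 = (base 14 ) 93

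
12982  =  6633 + 6349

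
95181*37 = 3521697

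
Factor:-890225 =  - 5^2*7^1*5087^1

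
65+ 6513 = 6578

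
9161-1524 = 7637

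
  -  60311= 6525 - 66836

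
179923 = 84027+95896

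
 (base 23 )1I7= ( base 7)2525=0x3b6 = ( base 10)950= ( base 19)2c0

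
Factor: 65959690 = 2^1* 5^1*1249^1*5281^1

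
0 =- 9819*0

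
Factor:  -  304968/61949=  - 2^3*3^1*97^1*131^1*61949^( - 1 )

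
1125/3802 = 1125/3802 = 0.30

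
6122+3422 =9544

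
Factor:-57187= - 13^1*53^1*83^1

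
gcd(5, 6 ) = 1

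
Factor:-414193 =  - 13^1*151^1*211^1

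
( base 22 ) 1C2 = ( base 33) mo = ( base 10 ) 750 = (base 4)23232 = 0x2ee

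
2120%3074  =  2120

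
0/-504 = 0/1 = - 0.00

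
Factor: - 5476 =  - 2^2 * 37^2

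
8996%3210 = 2576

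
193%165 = 28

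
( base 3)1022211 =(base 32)U7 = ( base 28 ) 16f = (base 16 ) 3c7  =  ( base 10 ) 967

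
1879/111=16 + 103/111=16.93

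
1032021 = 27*38223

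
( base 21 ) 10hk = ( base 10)9638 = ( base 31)a0s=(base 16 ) 25a6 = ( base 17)1G5G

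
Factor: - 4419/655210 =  - 2^( - 1 ) *3^2*5^( - 1) * 491^1*  65521^( -1 )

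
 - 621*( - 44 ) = 27324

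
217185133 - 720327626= - 503142493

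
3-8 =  - 5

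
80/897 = 80/897 = 0.09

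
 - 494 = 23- 517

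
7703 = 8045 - 342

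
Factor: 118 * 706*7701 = 2^2 * 3^1*17^1*59^1*151^1 * 353^1=641554908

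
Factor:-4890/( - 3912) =5/4 = 2^(-2)*5^1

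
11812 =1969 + 9843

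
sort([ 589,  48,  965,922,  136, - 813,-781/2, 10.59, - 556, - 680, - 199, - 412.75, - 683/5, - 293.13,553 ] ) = [ - 813, - 680, - 556, - 412.75,-781/2, - 293.13, - 199, - 683/5 , 10.59,48,136,553, 589,922 , 965 ] 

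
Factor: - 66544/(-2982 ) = 2^3*3^( - 1)*7^( - 1 )* 71^( - 1 )*4159^1 = 33272/1491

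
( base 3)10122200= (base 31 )2nt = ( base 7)10524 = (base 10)2664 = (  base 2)101001101000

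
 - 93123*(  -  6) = 558738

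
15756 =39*404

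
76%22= 10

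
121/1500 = 121/1500 = 0.08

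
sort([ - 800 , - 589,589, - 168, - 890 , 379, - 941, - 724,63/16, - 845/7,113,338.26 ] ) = [ - 941,-890, - 800, - 724, - 589, - 168, - 845/7,63/16,113,  338.26,  379,589 ]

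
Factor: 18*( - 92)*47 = - 77832 = - 2^3*3^2 * 23^1*47^1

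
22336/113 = 22336/113 = 197.66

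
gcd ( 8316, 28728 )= 756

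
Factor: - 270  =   - 2^1*3^3*5^1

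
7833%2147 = 1392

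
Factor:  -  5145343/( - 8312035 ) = 5^ ( - 1 ) *7^4*83^( - 1) * 2143^1*20029^( - 1) 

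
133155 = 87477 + 45678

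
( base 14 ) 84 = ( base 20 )5G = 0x74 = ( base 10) 116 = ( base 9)138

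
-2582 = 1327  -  3909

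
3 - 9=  - 6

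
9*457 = 4113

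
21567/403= 53 + 16/31 = 53.52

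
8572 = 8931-359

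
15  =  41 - 26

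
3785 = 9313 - 5528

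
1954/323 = 1954/323 = 6.05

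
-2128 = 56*(-38) 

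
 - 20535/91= -226 + 31/91 = - 225.66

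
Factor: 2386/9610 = 1193/4805 = 5^( - 1)*31^( - 2 )*1193^1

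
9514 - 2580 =6934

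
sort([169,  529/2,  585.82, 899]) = [ 169,529/2,585.82,899]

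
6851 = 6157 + 694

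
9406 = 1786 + 7620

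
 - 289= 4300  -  4589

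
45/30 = 3/2 = 1.50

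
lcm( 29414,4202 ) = 29414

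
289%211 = 78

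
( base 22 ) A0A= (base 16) 12f2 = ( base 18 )eh8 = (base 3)20122122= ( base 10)4850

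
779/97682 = 779/97682=0.01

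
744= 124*6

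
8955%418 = 177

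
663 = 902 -239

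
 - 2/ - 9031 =2/9031 = 0.00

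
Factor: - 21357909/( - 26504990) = 2^( - 1 ) * 3^2* 5^( - 1)*103^( - 1)*1427^1 * 1663^1* 25733^(-1)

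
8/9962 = 4/4981 = 0.00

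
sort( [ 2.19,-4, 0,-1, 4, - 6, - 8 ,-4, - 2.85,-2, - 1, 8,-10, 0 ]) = [  -  10,-8,-6, - 4, - 4 ,  -  2.85,-2, -1, - 1,0, 0,2.19,4 , 8] 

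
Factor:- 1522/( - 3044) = 1/2  =  2^( - 1) 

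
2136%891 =354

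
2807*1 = 2807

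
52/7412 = 13/1853 =0.01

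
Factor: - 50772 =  - 2^2*3^1*4231^1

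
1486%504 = 478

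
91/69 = 1 + 22/69 = 1.32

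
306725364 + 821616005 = 1128341369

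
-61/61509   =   - 61/61509 = - 0.00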